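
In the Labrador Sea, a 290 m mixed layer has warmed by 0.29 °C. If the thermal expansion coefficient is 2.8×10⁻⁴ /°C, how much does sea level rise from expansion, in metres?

about 0.0235 m

Δh = αΔT·H = 2.8×10⁻⁴ × 0.29 × 290 = 0.023548 m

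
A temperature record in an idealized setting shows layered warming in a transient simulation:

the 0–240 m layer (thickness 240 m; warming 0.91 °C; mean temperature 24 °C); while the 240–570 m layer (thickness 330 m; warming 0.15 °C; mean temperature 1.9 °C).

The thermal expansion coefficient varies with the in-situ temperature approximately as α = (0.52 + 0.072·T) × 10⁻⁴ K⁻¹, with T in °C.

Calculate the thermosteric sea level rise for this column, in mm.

Layer 1: α = (0.52 + 0.072×24)×10⁻⁴ = 2.248×10⁻⁴ K⁻¹
Layer 2: α = (0.52 + 0.072×1.9)×10⁻⁴ = 0.6568×10⁻⁴ K⁻¹
0–240 m: 2.248×10⁻⁴ × 240 × 0.91 = 0.04909632 m
Layer 2: 330 × 0.6568×10⁻⁴ × 0.15 = 0.00325116 m
Δh = 0.04909632 + 0.00325116 = 0.05234748 m ≈ 52.3 mm

Δh = 52.3 mm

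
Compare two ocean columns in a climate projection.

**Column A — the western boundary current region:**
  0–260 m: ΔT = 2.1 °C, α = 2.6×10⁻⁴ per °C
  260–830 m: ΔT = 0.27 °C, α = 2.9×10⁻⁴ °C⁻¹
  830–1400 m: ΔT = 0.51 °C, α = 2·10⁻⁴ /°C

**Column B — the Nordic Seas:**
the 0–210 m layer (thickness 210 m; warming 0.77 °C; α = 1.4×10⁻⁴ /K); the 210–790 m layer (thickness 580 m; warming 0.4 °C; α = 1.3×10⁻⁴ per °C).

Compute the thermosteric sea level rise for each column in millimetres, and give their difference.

A 0–260 m: 2.6×10⁻⁴ × 260 × 2.1 = 0.14196 m
A 570 × 0.27 × 2.9×10⁻⁴ = 0.044631 m
A 2×10⁻⁴ × 570 × 0.51 = 0.05814 m
A total: 0.244731 m
B 0–210 m: 210 × 0.77 × 1.4×10⁻⁴ = 0.022638 m
B 210–790 m: 580 × 1.3×10⁻⁴ × 0.4 = 0.03016 m
B total: 0.052798 m
Difference: 0.244731 − 0.052798 = 0.191933 m

A: 240 mm; B: 53 mm; difference 190 mm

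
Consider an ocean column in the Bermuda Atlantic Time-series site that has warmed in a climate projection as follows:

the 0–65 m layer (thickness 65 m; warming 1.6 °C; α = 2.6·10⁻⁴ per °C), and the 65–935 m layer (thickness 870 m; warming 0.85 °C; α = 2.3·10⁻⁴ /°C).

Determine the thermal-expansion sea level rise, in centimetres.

65 × 1.6 × 2.6×10⁻⁴ = 0.02704 m
Layer 2: 2.3×10⁻⁴ × 0.85 × 870 = 0.170085 m
Δh = 0.02704 + 0.170085 = 0.197125 m

about 19.7 cm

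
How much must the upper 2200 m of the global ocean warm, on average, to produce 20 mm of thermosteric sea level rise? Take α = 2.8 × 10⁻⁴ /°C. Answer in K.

0.032 K

ΔT = Δh/(αH) = 0.02 / (2.8×10⁻⁴ × 2200) ≈ 0.03247 K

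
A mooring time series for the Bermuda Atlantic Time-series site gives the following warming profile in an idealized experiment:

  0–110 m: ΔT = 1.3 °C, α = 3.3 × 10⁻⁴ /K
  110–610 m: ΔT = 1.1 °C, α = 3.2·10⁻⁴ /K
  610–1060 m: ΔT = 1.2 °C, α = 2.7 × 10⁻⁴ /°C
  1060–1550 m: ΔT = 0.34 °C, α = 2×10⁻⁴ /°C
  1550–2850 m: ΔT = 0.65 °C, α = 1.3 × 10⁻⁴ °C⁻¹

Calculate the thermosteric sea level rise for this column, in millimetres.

0–110 m: 1.3 × 3.3×10⁻⁴ × 110 = 0.04719 m
Layer 2: 1.1 × 500 × 3.2×10⁻⁴ = 0.17600 m
610–1060 m: 1.2 × 2.7×10⁻⁴ × 450 = 0.14580 m
1060–1550 m: 490 × 2×10⁻⁴ × 0.34 = 0.03332 m
1550–2850 m: 0.65 × 1.3×10⁻⁴ × 1300 = 0.10985 m
Δh = 0.04719 + 0.17600 + 0.14580 + 0.03332 + 0.10985 = 0.51216 m

Δh ≈ 512 mm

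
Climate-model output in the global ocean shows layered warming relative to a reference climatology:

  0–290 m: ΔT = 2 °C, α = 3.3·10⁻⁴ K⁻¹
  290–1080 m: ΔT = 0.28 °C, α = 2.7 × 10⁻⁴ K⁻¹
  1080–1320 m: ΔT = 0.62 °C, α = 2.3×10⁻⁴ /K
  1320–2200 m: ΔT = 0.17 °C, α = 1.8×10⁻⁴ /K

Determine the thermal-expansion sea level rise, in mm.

312 mm of thermosteric rise

3.3×10⁻⁴ × 2 × 290 = 0.19140 m
790 × 0.28 × 2.7×10⁻⁴ = 0.059724 m
Layer 3: 2.3×10⁻⁴ × 240 × 0.62 = 0.034224 m
1320–2200 m: 0.17 × 1.8×10⁻⁴ × 880 = 0.026928 m
Δh = 0.19140 + 0.059724 + 0.034224 + 0.026928 = 0.312276 m ≈ 312 mm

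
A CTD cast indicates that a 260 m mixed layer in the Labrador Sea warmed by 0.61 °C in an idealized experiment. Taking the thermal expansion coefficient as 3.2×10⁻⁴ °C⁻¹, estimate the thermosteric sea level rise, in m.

0.0508 m

Δh = αΔT·H = 3.2×10⁻⁴ × 0.61 × 260 = 0.050752 m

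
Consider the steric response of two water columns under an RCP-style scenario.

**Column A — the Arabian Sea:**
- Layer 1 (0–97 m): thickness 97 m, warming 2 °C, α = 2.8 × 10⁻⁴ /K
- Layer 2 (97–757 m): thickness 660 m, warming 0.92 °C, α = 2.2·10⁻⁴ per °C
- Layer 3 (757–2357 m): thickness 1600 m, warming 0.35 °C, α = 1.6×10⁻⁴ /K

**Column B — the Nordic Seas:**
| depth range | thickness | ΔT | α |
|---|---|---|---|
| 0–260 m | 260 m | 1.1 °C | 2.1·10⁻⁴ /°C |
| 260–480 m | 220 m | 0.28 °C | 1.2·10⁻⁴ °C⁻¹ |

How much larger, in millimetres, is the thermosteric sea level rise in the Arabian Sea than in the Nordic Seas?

Δh_A − Δh_B ≈ 210 mm

A Layer 1: 2.8×10⁻⁴ × 97 × 2 = 0.05432 m
A Layer 2: 2.2×10⁻⁴ × 660 × 0.92 = 0.133584 m
A 757–2357 m: 1600 × 0.35 × 1.6×10⁻⁴ = 0.08960 m
A total: 0.277504 m
B 1.1 × 2.1×10⁻⁴ × 260 = 0.06006 m
B 260–480 m: 220 × 1.2×10⁻⁴ × 0.28 = 0.007392 m
B total: 0.067452 m
Difference: 0.277504 − 0.067452 = 0.210052 m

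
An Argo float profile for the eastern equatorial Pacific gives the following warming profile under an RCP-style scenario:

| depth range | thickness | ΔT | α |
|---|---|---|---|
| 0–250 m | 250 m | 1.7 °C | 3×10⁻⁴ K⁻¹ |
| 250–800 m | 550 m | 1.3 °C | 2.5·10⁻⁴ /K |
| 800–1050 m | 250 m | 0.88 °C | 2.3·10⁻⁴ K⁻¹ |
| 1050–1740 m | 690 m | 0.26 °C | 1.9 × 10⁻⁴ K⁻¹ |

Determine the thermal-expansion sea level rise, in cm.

39.1 cm

3×10⁻⁴ × 250 × 1.7 = 0.12750 m
250–800 m: 2.5×10⁻⁴ × 550 × 1.3 = 0.17875 m
Layer 3: 2.3×10⁻⁴ × 0.88 × 250 = 0.05060 m
1050–1740 m: 690 × 0.26 × 1.9×10⁻⁴ = 0.034086 m
Δh = 0.12750 + 0.17875 + 0.05060 + 0.034086 = 0.390936 m ≈ 39.1 cm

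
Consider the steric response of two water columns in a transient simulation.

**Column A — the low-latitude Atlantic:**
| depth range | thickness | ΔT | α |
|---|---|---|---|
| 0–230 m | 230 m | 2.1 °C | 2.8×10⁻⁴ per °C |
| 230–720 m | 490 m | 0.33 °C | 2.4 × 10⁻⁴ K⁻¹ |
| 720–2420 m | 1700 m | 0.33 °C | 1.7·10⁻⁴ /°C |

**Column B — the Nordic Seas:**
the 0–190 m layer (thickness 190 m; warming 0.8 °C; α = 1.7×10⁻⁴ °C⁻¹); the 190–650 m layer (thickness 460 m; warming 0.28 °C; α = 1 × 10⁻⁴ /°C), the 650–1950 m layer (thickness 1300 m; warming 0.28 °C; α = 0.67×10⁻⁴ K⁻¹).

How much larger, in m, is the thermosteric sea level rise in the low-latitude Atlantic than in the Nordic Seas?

Δh_A − Δh_B ≈ 0.206 m

A Layer 1: 230 × 2.1 × 2.8×10⁻⁴ = 0.13524 m
A 2.4×10⁻⁴ × 490 × 0.33 = 0.038808 m
A Layer 3: 1700 × 0.33 × 1.7×10⁻⁴ = 0.09537 m
A total: 0.269418 m
B Layer 1: 0.8 × 190 × 1.7×10⁻⁴ = 0.02584 m
B 190–650 m: 460 × 1×10⁻⁴ × 0.28 = 0.01288 m
B 1300 × 0.28 × 0.67×10⁻⁴ = 0.024388 m
B total: 0.063108 m
Difference: 0.269418 − 0.063108 = 0.20631 m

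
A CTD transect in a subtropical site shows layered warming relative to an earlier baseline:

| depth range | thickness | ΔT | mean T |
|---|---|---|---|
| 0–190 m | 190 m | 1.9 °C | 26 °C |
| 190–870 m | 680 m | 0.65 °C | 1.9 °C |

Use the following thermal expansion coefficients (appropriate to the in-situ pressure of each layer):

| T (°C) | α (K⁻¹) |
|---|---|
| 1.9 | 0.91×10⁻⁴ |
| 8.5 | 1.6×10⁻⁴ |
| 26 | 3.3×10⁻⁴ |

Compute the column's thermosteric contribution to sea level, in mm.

Layer 1 at 26 °C → α = 3.3×10⁻⁴ K⁻¹
Layer 2 at 1.9 °C → α = 0.91×10⁻⁴ K⁻¹
Layer 1: 1.9 × 3.3×10⁻⁴ × 190 = 0.11913 m
Layer 2: 0.91×10⁻⁴ × 680 × 0.65 = 0.040222 m
Δh = 0.11913 + 0.040222 = 0.159352 m ≈ 160 mm

160 mm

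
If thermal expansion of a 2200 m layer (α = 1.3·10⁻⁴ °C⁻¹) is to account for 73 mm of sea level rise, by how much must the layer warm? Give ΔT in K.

ΔT = Δh/(αH) = 0.073 / (1.3×10⁻⁴ × 2200) ≈ 0.2552 K

0.255 K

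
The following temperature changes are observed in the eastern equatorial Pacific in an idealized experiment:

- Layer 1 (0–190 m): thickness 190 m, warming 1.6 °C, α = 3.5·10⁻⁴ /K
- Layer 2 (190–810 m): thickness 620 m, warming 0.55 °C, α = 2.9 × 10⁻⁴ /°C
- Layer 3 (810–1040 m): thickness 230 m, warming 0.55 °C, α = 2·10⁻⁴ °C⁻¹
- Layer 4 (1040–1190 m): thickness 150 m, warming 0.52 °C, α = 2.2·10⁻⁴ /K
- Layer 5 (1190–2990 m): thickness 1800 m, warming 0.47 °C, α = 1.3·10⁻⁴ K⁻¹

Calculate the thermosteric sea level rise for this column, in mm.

Δh = 358 mm

0–190 m: 1.6 × 3.5×10⁻⁴ × 190 = 0.10640 m
190–810 m: 2.9×10⁻⁴ × 0.55 × 620 = 0.09889 m
Layer 3: 0.55 × 2×10⁻⁴ × 230 = 0.02530 m
Layer 4: 150 × 2.2×10⁻⁴ × 0.52 = 0.01716 m
1190–2990 m: 0.47 × 1.3×10⁻⁴ × 1800 = 0.10998 m
Δh = 0.10640 + 0.09889 + 0.02530 + 0.01716 + 0.10998 = 0.35773 m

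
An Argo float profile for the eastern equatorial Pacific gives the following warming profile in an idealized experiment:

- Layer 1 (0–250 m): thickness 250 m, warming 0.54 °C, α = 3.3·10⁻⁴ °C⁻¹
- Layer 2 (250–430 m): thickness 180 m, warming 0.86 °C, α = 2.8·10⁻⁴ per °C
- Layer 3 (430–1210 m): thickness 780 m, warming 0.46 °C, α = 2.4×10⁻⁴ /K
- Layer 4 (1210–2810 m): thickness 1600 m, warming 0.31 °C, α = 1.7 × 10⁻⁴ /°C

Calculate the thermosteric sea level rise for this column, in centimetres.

Δh = 26 cm

3.3×10⁻⁴ × 0.54 × 250 = 0.04455 m
Layer 2: 2.8×10⁻⁴ × 180 × 0.86 = 0.043344 m
Layer 3: 0.46 × 780 × 2.4×10⁻⁴ = 0.086112 m
1210–2810 m: 1600 × 1.7×10⁻⁴ × 0.31 = 0.08432 m
Δh = 0.04455 + 0.043344 + 0.086112 + 0.08432 = 0.258326 m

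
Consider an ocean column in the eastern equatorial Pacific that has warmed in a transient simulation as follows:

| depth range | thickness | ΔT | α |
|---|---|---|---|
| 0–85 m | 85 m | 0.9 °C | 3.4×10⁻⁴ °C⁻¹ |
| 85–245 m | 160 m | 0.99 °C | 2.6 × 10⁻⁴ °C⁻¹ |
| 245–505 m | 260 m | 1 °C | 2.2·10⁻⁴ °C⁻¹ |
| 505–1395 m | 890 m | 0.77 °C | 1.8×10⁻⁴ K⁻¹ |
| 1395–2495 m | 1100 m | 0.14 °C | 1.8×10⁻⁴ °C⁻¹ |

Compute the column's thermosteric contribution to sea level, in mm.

about 275 mm

0–85 m: 85 × 3.4×10⁻⁴ × 0.9 = 0.02601 m
85–245 m: 0.99 × 2.6×10⁻⁴ × 160 = 0.041184 m
2.2×10⁻⁴ × 260 × 1 = 0.05720 m
0.77 × 890 × 1.8×10⁻⁴ = 0.123354 m
1.8×10⁻⁴ × 1100 × 0.14 = 0.02772 m
Δh = 0.02601 + 0.041184 + 0.05720 + 0.123354 + 0.02772 = 0.275468 m ≈ 275 mm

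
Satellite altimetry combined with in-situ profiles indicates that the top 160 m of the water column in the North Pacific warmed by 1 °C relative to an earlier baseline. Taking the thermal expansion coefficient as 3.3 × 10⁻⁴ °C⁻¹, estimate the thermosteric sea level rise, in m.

Δh = αΔT·H = 3.3×10⁻⁴ × 1 × 160 = 0.05280 m

0.0528 m of thermosteric rise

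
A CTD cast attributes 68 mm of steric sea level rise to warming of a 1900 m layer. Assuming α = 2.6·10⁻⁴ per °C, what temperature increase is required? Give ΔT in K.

ΔT = Δh/(αH) = 0.068 / (2.6×10⁻⁴ × 1900) ≈ 0.1377 K

ΔT ≈ 0.138 K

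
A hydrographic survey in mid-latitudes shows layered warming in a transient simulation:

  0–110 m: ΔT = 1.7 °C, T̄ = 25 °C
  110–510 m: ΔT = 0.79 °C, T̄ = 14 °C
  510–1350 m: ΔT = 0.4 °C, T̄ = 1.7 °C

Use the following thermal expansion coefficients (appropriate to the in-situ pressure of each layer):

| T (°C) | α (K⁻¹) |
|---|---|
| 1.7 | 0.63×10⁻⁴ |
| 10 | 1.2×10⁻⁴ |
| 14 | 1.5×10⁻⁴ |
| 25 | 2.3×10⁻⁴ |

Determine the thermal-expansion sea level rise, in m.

Layer 1 at 25 °C → α = 2.3×10⁻⁴ K⁻¹
Layer 2 at 14 °C → α = 1.5×10⁻⁴ K⁻¹
Layer 3 at 1.7 °C → α = 0.63×10⁻⁴ K⁻¹
0–110 m: 2.3×10⁻⁴ × 110 × 1.7 = 0.04301 m
110–510 m: 1.5×10⁻⁴ × 0.79 × 400 = 0.04740 m
510–1350 m: 0.4 × 0.63×10⁻⁴ × 840 = 0.021168 m
Δh = 0.04301 + 0.04740 + 0.021168 = 0.111578 m ≈ 0.112 m

Δh = 0.112 m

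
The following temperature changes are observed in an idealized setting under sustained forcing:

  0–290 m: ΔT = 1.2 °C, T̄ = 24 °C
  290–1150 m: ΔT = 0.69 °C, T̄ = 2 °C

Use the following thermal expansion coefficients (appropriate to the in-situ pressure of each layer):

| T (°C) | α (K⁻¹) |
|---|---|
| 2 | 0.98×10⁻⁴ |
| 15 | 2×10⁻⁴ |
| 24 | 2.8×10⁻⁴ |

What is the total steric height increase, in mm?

Layer 1 at 24 °C → α = 2.8×10⁻⁴ K⁻¹
Layer 2 at 2 °C → α = 0.98×10⁻⁴ K⁻¹
290 × 1.2 × 2.8×10⁻⁴ = 0.09744 m
290–1150 m: 0.69 × 860 × 0.98×10⁻⁴ = 0.0581532 m
Δh = 0.09744 + 0.0581532 = 0.1555932 m ≈ 156 mm

156 mm of thermosteric rise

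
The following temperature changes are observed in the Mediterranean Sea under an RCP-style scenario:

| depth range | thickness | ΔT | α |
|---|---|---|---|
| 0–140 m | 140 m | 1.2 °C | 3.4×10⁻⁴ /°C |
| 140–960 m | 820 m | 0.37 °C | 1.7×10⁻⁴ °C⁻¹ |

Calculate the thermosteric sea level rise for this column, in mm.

140 × 3.4×10⁻⁴ × 1.2 = 0.05712 m
140–960 m: 1.7×10⁻⁴ × 0.37 × 820 = 0.051578 m
Δh = 0.05712 + 0.051578 = 0.108698 m

about 109 mm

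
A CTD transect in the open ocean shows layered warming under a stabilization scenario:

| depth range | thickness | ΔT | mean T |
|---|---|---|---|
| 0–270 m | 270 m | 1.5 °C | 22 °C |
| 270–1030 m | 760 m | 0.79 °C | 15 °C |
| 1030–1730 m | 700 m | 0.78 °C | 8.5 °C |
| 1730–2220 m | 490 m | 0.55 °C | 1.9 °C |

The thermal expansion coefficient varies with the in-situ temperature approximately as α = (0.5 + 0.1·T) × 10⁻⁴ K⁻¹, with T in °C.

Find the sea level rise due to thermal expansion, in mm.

320 mm of thermosteric rise

Layer 1: α = (0.5 + 0.1×22)×10⁻⁴ = 2.7×10⁻⁴ K⁻¹
Layer 2: α = (0.5 + 0.1×15)×10⁻⁴ = 2×10⁻⁴ K⁻¹
Layer 3: α = (0.5 + 0.1×8.5)×10⁻⁴ = 1.35×10⁻⁴ K⁻¹
Layer 4: α = (0.5 + 0.1×1.9)×10⁻⁴ = 0.69×10⁻⁴ K⁻¹
Layer 1: 2.7×10⁻⁴ × 270 × 1.5 = 0.10935 m
Layer 2: 0.79 × 760 × 2×10⁻⁴ = 0.12008 m
Layer 3: 1.35×10⁻⁴ × 0.78 × 700 = 0.07371 m
Layer 4: 490 × 0.55 × 0.69×10⁻⁴ = 0.0185955 m
Δh = 0.10935 + 0.12008 + 0.07371 + 0.0185955 = 0.3217355 m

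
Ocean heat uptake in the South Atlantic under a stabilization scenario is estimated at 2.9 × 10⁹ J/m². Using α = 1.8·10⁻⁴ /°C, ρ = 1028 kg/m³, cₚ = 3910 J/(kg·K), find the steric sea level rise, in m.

Δh ≈ 0.13 m

Δh = αQ/(ρcₚ) = 1.8×10⁻⁴ × 2.9×10⁹ / (1028 × 3910) ≈ 0.12987 m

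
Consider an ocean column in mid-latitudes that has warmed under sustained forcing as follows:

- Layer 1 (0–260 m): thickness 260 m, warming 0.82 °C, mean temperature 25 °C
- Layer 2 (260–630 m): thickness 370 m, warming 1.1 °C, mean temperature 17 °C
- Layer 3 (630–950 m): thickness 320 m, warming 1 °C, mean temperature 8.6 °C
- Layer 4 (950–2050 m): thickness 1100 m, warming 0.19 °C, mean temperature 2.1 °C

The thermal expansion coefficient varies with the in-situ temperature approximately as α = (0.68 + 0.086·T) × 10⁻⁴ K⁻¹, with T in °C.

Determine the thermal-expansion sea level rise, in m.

Δh = 0.21 m

Layer 1: α = (0.68 + 0.086×25)×10⁻⁴ = 2.83×10⁻⁴ K⁻¹
Layer 2: α = (0.68 + 0.086×17)×10⁻⁴ = 2.142×10⁻⁴ K⁻¹
Layer 3: α = (0.68 + 0.086×8.6)×10⁻⁴ = 1.4196×10⁻⁴ K⁻¹
Layer 4: α = (0.68 + 0.086×2.1)×10⁻⁴ = 0.8606×10⁻⁴ K⁻¹
0.82 × 260 × 2.83×10⁻⁴ = 0.0603356 m
1.1 × 2.142×10⁻⁴ × 370 = 0.0871794 m
1 × 1.4196×10⁻⁴ × 320 = 0.0454272 m
Layer 4: 1100 × 0.8606×10⁻⁴ × 0.19 = 0.01798654 m
Δh = 0.0603356 + 0.0871794 + 0.0454272 + 0.01798654 = 0.21092874 m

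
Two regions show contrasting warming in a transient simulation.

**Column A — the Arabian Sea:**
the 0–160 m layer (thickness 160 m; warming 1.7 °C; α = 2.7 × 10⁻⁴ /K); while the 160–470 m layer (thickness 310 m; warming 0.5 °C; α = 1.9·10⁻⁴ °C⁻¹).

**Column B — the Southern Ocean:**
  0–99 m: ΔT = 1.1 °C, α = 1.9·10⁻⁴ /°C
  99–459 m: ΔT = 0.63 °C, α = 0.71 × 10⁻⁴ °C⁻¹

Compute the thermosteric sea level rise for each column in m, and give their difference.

A 0–160 m: 1.7 × 160 × 2.7×10⁻⁴ = 0.07344 m
A Layer 2: 310 × 0.5 × 1.9×10⁻⁴ = 0.02945 m
A total: 0.10289 m
B 0–99 m: 1.1 × 1.9×10⁻⁴ × 99 = 0.020691 m
B Layer 2: 0.71×10⁻⁴ × 0.63 × 360 = 0.0161028 m
B total: 0.0367938 m
Difference: 0.10289 − 0.0367938 = 0.0660962 m

A: 0.10 m; B: 0.037 m; difference 0.066 m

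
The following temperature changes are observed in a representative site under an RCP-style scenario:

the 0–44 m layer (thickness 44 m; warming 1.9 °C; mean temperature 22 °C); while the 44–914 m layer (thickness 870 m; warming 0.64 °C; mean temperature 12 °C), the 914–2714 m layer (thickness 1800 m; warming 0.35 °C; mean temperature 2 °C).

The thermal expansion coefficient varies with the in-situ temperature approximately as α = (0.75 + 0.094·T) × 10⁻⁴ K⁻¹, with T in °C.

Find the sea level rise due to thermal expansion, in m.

Δh ≈ 0.19 m

Layer 1: α = (0.75 + 0.094×22)×10⁻⁴ = 2.818×10⁻⁴ K⁻¹
Layer 2: α = (0.75 + 0.094×12)×10⁻⁴ = 1.878×10⁻⁴ K⁻¹
Layer 3: α = (0.75 + 0.094×2)×10⁻⁴ = 0.938×10⁻⁴ K⁻¹
Layer 1: 44 × 2.818×10⁻⁴ × 1.9 = 0.02355848 m
44–914 m: 1.878×10⁻⁴ × 0.64 × 870 = 0.10456704 m
Layer 3: 1800 × 0.35 × 0.938×10⁻⁴ = 0.059094 m
Δh = 0.02355848 + 0.10456704 + 0.059094 = 0.18721952 m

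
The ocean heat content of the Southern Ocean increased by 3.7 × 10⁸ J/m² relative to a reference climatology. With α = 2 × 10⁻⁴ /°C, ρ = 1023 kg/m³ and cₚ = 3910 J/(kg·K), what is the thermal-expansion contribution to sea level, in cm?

Δh = 1.85 cm

Δh = αQ/(ρcₚ) = 2×10⁻⁴ × 3.7×10⁸ / (1023 × 3910) ≈ 0.01850 m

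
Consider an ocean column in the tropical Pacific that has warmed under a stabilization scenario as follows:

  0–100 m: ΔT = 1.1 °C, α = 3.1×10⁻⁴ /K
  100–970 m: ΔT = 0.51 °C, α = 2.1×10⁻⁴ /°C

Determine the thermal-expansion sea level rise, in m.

0.127 m of thermosteric rise

3.1×10⁻⁴ × 1.1 × 100 = 0.03410 m
Layer 2: 870 × 0.51 × 2.1×10⁻⁴ = 0.093177 m
Δh = 0.03410 + 0.093177 = 0.127277 m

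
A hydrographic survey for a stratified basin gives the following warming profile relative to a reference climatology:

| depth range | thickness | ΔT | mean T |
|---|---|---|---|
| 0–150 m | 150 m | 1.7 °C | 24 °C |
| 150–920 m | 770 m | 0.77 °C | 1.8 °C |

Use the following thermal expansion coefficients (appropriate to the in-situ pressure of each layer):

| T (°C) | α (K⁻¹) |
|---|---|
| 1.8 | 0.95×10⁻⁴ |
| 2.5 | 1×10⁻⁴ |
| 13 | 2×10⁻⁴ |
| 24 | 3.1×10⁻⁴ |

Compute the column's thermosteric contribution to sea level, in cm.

Layer 1 at 24 °C → α = 3.1×10⁻⁴ K⁻¹
Layer 2 at 1.8 °C → α = 0.95×10⁻⁴ K⁻¹
0–150 m: 150 × 3.1×10⁻⁴ × 1.7 = 0.07905 m
150–920 m: 0.95×10⁻⁴ × 770 × 0.77 = 0.0563255 m
Δh = 0.07905 + 0.0563255 = 0.1353755 m

Δh ≈ 14 cm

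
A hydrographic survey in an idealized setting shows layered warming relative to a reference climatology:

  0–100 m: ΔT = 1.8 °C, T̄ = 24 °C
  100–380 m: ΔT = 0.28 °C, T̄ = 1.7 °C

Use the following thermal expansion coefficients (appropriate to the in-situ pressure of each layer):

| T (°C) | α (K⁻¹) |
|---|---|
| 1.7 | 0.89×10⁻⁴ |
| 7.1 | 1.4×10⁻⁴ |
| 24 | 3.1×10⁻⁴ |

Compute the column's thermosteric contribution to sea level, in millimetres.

Layer 1 at 24 °C → α = 3.1×10⁻⁴ K⁻¹
Layer 2 at 1.7 °C → α = 0.89×10⁻⁴ K⁻¹
Layer 1: 1.8 × 100 × 3.1×10⁻⁴ = 0.05580 m
100–380 m: 0.28 × 0.89×10⁻⁴ × 280 = 0.0069776 m
Δh = 0.05580 + 0.0069776 = 0.0627776 m ≈ 62.8 mm

62.8 mm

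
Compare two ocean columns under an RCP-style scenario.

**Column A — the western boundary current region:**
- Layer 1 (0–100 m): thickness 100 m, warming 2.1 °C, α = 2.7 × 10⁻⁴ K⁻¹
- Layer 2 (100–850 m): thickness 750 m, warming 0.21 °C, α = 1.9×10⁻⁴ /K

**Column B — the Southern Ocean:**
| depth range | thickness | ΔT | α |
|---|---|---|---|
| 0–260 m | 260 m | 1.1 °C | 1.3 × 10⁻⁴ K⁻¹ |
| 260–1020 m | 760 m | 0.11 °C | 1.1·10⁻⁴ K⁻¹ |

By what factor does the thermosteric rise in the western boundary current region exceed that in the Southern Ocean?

1.9

A Layer 1: 100 × 2.7×10⁻⁴ × 2.1 = 0.05670 m
A 100–850 m: 0.21 × 1.9×10⁻⁴ × 750 = 0.029925 m
A total: 0.086625 m
B 1.1 × 260 × 1.3×10⁻⁴ = 0.03718 m
B 1.1×10⁻⁴ × 760 × 0.11 = 0.009196 m
B total: 0.046376 m
Ratio: 0.086625 / 0.046376 ≈ 1.868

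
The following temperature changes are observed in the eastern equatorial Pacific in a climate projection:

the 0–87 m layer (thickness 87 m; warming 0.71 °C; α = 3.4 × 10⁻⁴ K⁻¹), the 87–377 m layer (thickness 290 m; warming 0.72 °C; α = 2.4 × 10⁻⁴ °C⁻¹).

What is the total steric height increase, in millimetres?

0–87 m: 0.71 × 3.4×10⁻⁴ × 87 = 0.0210018 m
2.4×10⁻⁴ × 290 × 0.72 = 0.050112 m
Δh = 0.0210018 + 0.050112 = 0.0711138 m

71 mm of thermosteric rise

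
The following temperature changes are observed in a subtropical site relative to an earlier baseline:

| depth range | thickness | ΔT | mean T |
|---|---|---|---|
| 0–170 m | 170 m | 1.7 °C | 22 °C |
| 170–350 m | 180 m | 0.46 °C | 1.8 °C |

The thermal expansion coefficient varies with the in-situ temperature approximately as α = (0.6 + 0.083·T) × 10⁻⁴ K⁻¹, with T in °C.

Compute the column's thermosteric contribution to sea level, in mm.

Layer 1: α = (0.6 + 0.083×22)×10⁻⁴ = 2.426×10⁻⁴ K⁻¹
Layer 2: α = (0.6 + 0.083×1.8)×10⁻⁴ = 0.7494×10⁻⁴ K⁻¹
Layer 1: 1.7 × 2.426×10⁻⁴ × 170 = 0.0701114 m
0.7494×10⁻⁴ × 0.46 × 180 = 0.006205032 m
Δh = 0.0701114 + 0.006205032 = 0.076316432 m ≈ 76 mm

76 mm of thermosteric rise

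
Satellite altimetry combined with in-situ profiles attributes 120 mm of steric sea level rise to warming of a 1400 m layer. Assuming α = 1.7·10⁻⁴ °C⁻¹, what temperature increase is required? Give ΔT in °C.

ΔT = Δh/(αH) = 0.12 / (1.7×10⁻⁴ × 1400) ≈ 0.5042 °C

about 0.504 °C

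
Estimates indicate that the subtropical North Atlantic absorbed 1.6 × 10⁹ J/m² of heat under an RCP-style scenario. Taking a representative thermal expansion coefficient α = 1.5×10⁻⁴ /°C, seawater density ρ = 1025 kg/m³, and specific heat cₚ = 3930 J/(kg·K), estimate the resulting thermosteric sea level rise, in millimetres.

Δh = 59.6 mm

Δh = αQ/(ρcₚ) = 1.5×10⁻⁴ × 1.6×10⁹ / (1025 × 3930) ≈ 0.059579 m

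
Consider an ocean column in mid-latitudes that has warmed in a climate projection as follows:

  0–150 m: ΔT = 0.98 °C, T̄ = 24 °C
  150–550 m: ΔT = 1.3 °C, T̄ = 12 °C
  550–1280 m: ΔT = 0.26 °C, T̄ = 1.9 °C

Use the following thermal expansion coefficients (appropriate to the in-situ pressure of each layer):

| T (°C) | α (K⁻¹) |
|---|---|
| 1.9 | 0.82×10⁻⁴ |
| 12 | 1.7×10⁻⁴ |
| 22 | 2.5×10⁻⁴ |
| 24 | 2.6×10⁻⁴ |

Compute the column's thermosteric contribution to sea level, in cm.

Layer 1 at 24 °C → α = 2.6×10⁻⁴ K⁻¹
Layer 2 at 12 °C → α = 1.7×10⁻⁴ K⁻¹
Layer 3 at 1.9 °C → α = 0.82×10⁻⁴ K⁻¹
Layer 1: 150 × 2.6×10⁻⁴ × 0.98 = 0.03822 m
150–550 m: 1.7×10⁻⁴ × 1.3 × 400 = 0.08840 m
550–1280 m: 0.82×10⁻⁴ × 730 × 0.26 = 0.0155636 m
Δh = 0.03822 + 0.08840 + 0.0155636 = 0.1421836 m

Δh ≈ 14.2 cm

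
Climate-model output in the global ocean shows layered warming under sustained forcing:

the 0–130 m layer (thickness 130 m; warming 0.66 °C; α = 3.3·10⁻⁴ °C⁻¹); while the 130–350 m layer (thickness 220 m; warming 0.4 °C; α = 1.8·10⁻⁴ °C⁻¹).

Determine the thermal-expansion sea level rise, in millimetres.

Δh ≈ 44.2 mm

3.3×10⁻⁴ × 130 × 0.66 = 0.028314 m
1.8×10⁻⁴ × 0.4 × 220 = 0.01584 m
Δh = 0.028314 + 0.01584 = 0.044154 m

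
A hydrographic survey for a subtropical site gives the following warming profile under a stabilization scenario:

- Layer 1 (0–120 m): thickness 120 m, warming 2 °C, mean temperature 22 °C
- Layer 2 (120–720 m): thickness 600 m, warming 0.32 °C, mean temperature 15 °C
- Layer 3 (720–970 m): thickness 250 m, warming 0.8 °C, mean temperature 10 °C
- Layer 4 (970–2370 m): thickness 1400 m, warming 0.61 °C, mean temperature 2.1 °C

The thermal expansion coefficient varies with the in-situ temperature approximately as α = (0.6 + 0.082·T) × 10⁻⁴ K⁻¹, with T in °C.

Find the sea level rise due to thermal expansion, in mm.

187 mm of thermosteric rise

Layer 1: α = (0.6 + 0.082×22)×10⁻⁴ = 2.404×10⁻⁴ K⁻¹
Layer 2: α = (0.6 + 0.082×15)×10⁻⁴ = 1.83×10⁻⁴ K⁻¹
Layer 3: α = (0.6 + 0.082×10)×10⁻⁴ = 1.42×10⁻⁴ K⁻¹
Layer 4: α = (0.6 + 0.082×2.1)×10⁻⁴ = 0.7722×10⁻⁴ K⁻¹
0–120 m: 2.404×10⁻⁴ × 120 × 2 = 0.057696 m
Layer 2: 1.83×10⁻⁴ × 600 × 0.32 = 0.035136 m
250 × 1.42×10⁻⁴ × 0.8 = 0.02840 m
1400 × 0.7722×10⁻⁴ × 0.61 = 0.06594588 m
Δh = 0.057696 + 0.035136 + 0.02840 + 0.06594588 = 0.18717788 m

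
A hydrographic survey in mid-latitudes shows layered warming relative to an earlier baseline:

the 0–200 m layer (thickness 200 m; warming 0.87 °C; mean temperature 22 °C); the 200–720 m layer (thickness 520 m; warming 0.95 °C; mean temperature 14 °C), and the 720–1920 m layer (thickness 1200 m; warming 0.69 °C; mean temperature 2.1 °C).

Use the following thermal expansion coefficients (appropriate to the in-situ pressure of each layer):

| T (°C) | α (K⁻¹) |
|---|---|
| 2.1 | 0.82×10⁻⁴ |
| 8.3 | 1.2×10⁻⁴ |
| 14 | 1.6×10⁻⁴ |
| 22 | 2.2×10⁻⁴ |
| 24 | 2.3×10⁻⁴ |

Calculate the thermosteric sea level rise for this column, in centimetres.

Δh ≈ 18.5 cm

Layer 1 at 22 °C → α = 2.2×10⁻⁴ K⁻¹
Layer 2 at 14 °C → α = 1.6×10⁻⁴ K⁻¹
Layer 3 at 2.1 °C → α = 0.82×10⁻⁴ K⁻¹
0–200 m: 200 × 0.87 × 2.2×10⁻⁴ = 0.03828 m
520 × 1.6×10⁻⁴ × 0.95 = 0.07904 m
0.82×10⁻⁴ × 1200 × 0.69 = 0.067896 m
Δh = 0.03828 + 0.07904 + 0.067896 = 0.185216 m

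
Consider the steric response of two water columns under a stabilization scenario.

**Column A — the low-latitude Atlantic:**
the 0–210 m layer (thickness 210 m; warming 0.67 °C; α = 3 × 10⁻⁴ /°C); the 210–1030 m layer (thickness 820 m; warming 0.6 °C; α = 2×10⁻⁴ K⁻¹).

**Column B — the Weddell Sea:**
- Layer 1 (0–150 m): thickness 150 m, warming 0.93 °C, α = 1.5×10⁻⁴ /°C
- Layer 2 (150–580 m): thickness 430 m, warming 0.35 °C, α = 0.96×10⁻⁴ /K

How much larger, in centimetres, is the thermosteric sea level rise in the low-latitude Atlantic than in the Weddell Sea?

A 210 × 3×10⁻⁴ × 0.67 = 0.04221 m
A 210–1030 m: 0.6 × 2×10⁻⁴ × 820 = 0.09840 m
A total: 0.14061 m
B Layer 1: 150 × 0.93 × 1.5×10⁻⁴ = 0.020925 m
B 0.96×10⁻⁴ × 0.35 × 430 = 0.014448 m
B total: 0.035373 m
Difference: 0.14061 − 0.035373 = 0.105237 m

11 cm larger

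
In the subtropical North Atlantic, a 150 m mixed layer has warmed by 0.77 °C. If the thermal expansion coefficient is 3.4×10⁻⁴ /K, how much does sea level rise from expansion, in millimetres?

39.3 mm

Δh = αΔT·H = 3.4×10⁻⁴ × 0.77 × 150 = 0.03927 m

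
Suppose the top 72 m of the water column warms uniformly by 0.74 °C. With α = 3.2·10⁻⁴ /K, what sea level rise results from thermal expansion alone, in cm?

1.70 cm of thermosteric rise

Δh = αΔT·H = 3.2×10⁻⁴ × 0.74 × 72 = 0.0170496 m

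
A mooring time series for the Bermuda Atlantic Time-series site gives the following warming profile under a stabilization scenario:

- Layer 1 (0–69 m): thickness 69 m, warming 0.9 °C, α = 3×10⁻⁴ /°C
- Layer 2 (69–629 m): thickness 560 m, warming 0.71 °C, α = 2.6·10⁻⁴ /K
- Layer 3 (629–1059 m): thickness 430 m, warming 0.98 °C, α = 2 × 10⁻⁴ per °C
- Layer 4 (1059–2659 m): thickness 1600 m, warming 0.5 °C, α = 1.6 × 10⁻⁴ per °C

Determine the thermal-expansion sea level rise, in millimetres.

0.9 × 3×10⁻⁴ × 69 = 0.01863 m
Layer 2: 2.6×10⁻⁴ × 0.71 × 560 = 0.103376 m
Layer 3: 0.98 × 430 × 2×10⁻⁴ = 0.08428 m
1600 × 1.6×10⁻⁴ × 0.5 = 0.12800 m
Δh = 0.01863 + 0.103376 + 0.08428 + 0.12800 = 0.334286 m ≈ 334 mm

Δh = 334 mm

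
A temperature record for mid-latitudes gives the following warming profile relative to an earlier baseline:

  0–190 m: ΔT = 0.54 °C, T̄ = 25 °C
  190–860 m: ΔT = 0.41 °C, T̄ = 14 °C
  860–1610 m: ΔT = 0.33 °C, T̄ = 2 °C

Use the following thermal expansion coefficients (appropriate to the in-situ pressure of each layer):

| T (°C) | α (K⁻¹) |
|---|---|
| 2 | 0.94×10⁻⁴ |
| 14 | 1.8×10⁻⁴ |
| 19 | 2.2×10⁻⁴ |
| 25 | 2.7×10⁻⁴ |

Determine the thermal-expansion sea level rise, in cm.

Δh ≈ 10.0 cm

Layer 1 at 25 °C → α = 2.7×10⁻⁴ K⁻¹
Layer 2 at 14 °C → α = 1.8×10⁻⁴ K⁻¹
Layer 3 at 2 °C → α = 0.94×10⁻⁴ K⁻¹
190 × 0.54 × 2.7×10⁻⁴ = 0.027702 m
670 × 0.41 × 1.8×10⁻⁴ = 0.049446 m
860–1610 m: 750 × 0.33 × 0.94×10⁻⁴ = 0.023265 m
Δh = 0.027702 + 0.049446 + 0.023265 = 0.100413 m ≈ 10.0 cm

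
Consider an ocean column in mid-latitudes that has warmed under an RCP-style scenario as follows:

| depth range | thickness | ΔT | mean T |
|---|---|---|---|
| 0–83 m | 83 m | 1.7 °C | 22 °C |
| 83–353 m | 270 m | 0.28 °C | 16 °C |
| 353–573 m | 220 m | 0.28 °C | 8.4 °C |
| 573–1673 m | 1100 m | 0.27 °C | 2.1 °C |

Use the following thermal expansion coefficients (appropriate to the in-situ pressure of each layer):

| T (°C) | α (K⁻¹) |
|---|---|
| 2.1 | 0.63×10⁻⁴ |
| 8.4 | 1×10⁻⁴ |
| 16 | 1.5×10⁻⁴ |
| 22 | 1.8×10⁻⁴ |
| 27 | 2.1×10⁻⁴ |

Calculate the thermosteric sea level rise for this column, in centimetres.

6.16 cm

Layer 1 at 22 °C → α = 1.8×10⁻⁴ K⁻¹
Layer 2 at 16 °C → α = 1.5×10⁻⁴ K⁻¹
Layer 3 at 8.4 °C → α = 1×10⁻⁴ K⁻¹
Layer 4 at 2.1 °C → α = 0.63×10⁻⁴ K⁻¹
0–83 m: 1.7 × 83 × 1.8×10⁻⁴ = 0.025398 m
83–353 m: 270 × 0.28 × 1.5×10⁻⁴ = 0.01134 m
Layer 3: 1×10⁻⁴ × 220 × 0.28 = 0.00616 m
1100 × 0.27 × 0.63×10⁻⁴ = 0.018711 m
Δh = 0.025398 + 0.01134 + 0.00616 + 0.018711 = 0.061609 m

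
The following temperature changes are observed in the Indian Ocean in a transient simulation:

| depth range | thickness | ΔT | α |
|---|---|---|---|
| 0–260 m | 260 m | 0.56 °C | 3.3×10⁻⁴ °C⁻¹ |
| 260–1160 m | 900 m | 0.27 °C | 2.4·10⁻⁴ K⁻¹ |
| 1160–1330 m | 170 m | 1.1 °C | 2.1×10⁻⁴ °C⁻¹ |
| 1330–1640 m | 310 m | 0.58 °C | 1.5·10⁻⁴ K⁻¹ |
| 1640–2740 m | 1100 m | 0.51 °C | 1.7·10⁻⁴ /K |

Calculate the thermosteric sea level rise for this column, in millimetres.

268 mm of thermosteric rise

0–260 m: 3.3×10⁻⁴ × 0.56 × 260 = 0.048048 m
260–1160 m: 900 × 2.4×10⁻⁴ × 0.27 = 0.05832 m
1160–1330 m: 2.1×10⁻⁴ × 170 × 1.1 = 0.03927 m
1330–1640 m: 0.58 × 310 × 1.5×10⁻⁴ = 0.02697 m
Layer 5: 0.51 × 1100 × 1.7×10⁻⁴ = 0.09537 m
Δh = 0.048048 + 0.05832 + 0.03927 + 0.02697 + 0.09537 = 0.267978 m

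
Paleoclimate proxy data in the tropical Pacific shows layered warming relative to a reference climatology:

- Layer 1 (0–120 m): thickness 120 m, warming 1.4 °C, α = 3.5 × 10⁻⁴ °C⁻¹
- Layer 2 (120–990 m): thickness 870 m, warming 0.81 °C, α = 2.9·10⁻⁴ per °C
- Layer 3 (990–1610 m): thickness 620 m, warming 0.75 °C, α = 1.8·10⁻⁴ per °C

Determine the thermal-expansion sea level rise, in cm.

1.4 × 120 × 3.5×10⁻⁴ = 0.05880 m
Layer 2: 870 × 2.9×10⁻⁴ × 0.81 = 0.204363 m
Layer 3: 0.75 × 620 × 1.8×10⁻⁴ = 0.08370 m
Δh = 0.05880 + 0.204363 + 0.08370 = 0.346863 m ≈ 34.7 cm

about 34.7 cm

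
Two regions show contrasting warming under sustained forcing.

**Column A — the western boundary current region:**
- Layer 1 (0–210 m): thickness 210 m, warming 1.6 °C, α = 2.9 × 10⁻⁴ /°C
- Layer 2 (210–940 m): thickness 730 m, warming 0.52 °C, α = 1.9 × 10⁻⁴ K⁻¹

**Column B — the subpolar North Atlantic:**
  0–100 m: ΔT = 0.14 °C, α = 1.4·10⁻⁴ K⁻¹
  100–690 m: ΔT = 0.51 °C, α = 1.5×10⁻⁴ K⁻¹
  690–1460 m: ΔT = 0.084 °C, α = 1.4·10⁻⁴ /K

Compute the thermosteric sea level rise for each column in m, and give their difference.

A: 0.170 m; B: 0.0562 m; difference 0.113 m

A Layer 1: 1.6 × 210 × 2.9×10⁻⁴ = 0.09744 m
A 0.52 × 730 × 1.9×10⁻⁴ = 0.072124 m
A total: 0.169564 m
B Layer 1: 100 × 1.4×10⁻⁴ × 0.14 = 0.00196 m
B 590 × 0.51 × 1.5×10⁻⁴ = 0.045135 m
B Layer 3: 1.4×10⁻⁴ × 770 × 0.084 = 0.0090552 m
B total: 0.0561502 m
Difference: 0.169564 − 0.0561502 = 0.1134138 m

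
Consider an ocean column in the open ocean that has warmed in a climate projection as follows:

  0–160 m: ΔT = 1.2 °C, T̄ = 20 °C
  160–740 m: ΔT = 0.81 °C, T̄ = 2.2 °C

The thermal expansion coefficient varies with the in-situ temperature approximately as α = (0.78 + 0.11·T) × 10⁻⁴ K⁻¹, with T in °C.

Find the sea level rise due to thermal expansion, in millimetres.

Δh = 105 mm

Layer 1: α = (0.78 + 0.11×20)×10⁻⁴ = 2.98×10⁻⁴ K⁻¹
Layer 2: α = (0.78 + 0.11×2.2)×10⁻⁴ = 1.022×10⁻⁴ K⁻¹
0–160 m: 160 × 1.2 × 2.98×10⁻⁴ = 0.057216 m
1.022×10⁻⁴ × 0.81 × 580 = 0.04801356 m
Δh = 0.057216 + 0.04801356 = 0.10522956 m ≈ 105 mm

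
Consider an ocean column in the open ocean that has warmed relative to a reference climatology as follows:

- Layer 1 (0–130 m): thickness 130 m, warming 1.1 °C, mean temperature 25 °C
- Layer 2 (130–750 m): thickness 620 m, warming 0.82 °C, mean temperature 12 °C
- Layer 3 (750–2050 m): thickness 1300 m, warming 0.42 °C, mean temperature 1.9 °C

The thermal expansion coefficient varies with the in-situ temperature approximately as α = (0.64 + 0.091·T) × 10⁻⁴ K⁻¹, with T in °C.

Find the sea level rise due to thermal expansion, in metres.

0.174 m of thermosteric rise

Layer 1: α = (0.64 + 0.091×25)×10⁻⁴ = 2.915×10⁻⁴ K⁻¹
Layer 2: α = (0.64 + 0.091×12)×10⁻⁴ = 1.732×10⁻⁴ K⁻¹
Layer 3: α = (0.64 + 0.091×1.9)×10⁻⁴ = 0.8129×10⁻⁴ K⁻¹
Layer 1: 1.1 × 130 × 2.915×10⁻⁴ = 0.0416845 m
620 × 0.82 × 1.732×10⁻⁴ = 0.08805488 m
750–2050 m: 1300 × 0.8129×10⁻⁴ × 0.42 = 0.04438434 m
Δh = 0.0416845 + 0.08805488 + 0.04438434 = 0.17412372 m ≈ 0.174 m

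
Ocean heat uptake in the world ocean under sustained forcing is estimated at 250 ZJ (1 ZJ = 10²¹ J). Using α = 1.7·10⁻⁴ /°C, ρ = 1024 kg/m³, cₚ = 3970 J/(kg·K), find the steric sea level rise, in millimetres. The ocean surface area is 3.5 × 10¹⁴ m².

Per unit area: Q = 250×10²¹ / (3.5×10¹⁴) ≈ 7.143×10⁸ J/m²
Δh = αQ/(ρcₚ) = 1.7×10⁻⁴ × 7.143×10⁸ / (1024 × 3970) ≈ 0.02987 m

Δh = 30 mm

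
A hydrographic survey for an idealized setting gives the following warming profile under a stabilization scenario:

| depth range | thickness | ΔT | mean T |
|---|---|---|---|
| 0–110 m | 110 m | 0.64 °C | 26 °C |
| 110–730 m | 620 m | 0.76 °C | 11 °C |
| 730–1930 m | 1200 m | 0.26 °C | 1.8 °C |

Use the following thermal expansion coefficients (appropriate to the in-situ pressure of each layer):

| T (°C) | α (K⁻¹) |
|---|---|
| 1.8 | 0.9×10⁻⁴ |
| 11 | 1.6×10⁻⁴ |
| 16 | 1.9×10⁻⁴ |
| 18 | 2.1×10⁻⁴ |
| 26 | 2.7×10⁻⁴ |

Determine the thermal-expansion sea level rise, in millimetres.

Layer 1 at 26 °C → α = 2.7×10⁻⁴ K⁻¹
Layer 2 at 11 °C → α = 1.6×10⁻⁴ K⁻¹
Layer 3 at 1.8 °C → α = 0.9×10⁻⁴ K⁻¹
Layer 1: 0.64 × 2.7×10⁻⁴ × 110 = 0.019008 m
110–730 m: 0.76 × 620 × 1.6×10⁻⁴ = 0.075392 m
0.9×10⁻⁴ × 1200 × 0.26 = 0.02808 m
Δh = 0.019008 + 0.075392 + 0.02808 = 0.12248 m ≈ 120 mm

120 mm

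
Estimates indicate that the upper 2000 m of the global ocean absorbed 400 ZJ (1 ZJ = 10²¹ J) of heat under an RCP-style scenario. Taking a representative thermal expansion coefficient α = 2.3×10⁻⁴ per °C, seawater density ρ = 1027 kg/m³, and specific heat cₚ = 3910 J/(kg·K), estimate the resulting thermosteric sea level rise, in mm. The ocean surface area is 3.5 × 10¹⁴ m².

Δh ≈ 65.5 mm

Per unit area: Q = 400×10²¹ / (3.5×10¹⁴) ≈ 1.143×10⁹ J/m²
Δh = αQ/(ρcₚ) = 2.3×10⁻⁴ × 1.143×10⁹ / (1027 × 3910) ≈ 0.065468 m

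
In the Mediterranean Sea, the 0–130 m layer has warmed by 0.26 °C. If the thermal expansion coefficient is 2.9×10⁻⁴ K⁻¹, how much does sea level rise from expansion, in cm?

about 0.980 cm

Δh = αΔT·H = 2.9×10⁻⁴ × 0.26 × 130 = 0.009802 m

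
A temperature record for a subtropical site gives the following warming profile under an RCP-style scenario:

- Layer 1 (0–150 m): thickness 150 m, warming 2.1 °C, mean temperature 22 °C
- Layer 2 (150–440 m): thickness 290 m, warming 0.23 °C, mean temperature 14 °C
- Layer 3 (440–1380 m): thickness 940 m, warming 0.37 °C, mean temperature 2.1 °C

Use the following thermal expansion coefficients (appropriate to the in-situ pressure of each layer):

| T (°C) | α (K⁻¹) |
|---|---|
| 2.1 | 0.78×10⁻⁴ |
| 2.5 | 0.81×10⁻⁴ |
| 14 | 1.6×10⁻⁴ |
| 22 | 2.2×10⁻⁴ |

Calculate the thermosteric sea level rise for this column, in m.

Layer 1 at 22 °C → α = 2.2×10⁻⁴ K⁻¹
Layer 2 at 14 °C → α = 1.6×10⁻⁴ K⁻¹
Layer 3 at 2.1 °C → α = 0.78×10⁻⁴ K⁻¹
2.2×10⁻⁴ × 150 × 2.1 = 0.06930 m
0.23 × 1.6×10⁻⁴ × 290 = 0.010672 m
Layer 3: 0.78×10⁻⁴ × 940 × 0.37 = 0.0271284 m
Δh = 0.06930 + 0.010672 + 0.0271284 = 0.1071004 m ≈ 0.11 m

Δh ≈ 0.11 m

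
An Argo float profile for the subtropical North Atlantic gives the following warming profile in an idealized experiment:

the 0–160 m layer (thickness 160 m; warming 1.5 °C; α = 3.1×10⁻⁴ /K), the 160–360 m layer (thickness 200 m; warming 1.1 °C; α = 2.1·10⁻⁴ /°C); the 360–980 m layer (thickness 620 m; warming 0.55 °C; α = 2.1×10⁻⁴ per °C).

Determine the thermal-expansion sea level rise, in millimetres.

Δh = 192 mm

0–160 m: 160 × 3.1×10⁻⁴ × 1.5 = 0.07440 m
2.1×10⁻⁴ × 200 × 1.1 = 0.04620 m
0.55 × 2.1×10⁻⁴ × 620 = 0.07161 m
Δh = 0.07440 + 0.04620 + 0.07161 = 0.19221 m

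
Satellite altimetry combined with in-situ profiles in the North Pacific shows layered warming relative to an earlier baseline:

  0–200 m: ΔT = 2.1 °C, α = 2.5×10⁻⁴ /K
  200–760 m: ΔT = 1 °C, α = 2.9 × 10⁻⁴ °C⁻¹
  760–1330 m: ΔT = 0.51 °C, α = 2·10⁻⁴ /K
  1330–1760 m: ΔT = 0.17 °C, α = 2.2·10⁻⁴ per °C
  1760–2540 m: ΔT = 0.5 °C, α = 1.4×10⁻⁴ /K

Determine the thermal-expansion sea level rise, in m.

0–200 m: 200 × 2.5×10⁻⁴ × 2.1 = 0.10500 m
Layer 2: 2.9×10⁻⁴ × 1 × 560 = 0.16240 m
760–1330 m: 0.51 × 570 × 2×10⁻⁴ = 0.05814 m
1330–1760 m: 0.17 × 2.2×10⁻⁴ × 430 = 0.016082 m
1760–2540 m: 0.5 × 780 × 1.4×10⁻⁴ = 0.05460 m
Δh = 0.10500 + 0.16240 + 0.05814 + 0.016082 + 0.05460 = 0.396222 m ≈ 0.396 m

Δh = 0.396 m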